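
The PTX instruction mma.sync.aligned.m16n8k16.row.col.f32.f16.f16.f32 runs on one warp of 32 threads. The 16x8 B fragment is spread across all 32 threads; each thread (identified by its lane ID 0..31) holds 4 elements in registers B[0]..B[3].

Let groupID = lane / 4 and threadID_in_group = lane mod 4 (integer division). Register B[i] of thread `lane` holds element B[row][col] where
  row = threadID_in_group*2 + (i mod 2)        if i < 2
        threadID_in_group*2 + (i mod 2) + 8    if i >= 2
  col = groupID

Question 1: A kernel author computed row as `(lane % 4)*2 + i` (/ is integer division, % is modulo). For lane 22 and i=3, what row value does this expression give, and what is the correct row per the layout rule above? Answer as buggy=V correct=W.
buggy=7 correct=13

`(lane % 4)*2 + i`[22,3]⇒7
lane 22: gr=5 (22/4), th=2 (22%4)
i=3: r=2*2+1+8=13, c=gr=5
row: 7 vs 13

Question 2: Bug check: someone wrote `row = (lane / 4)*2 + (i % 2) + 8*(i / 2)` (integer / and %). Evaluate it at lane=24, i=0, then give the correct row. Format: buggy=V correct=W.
buggy=12 correct=0

`(lane / 4)*2 + (i % 2) + 8*(i / 2)`[24,0]→12
L=24→G=24>>2=6, T=24&3=0
[0]→row 0·2+0+0=0  col G=6
row: 12 vs 0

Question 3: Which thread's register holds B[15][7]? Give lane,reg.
c=7⇒gr=7  r=15⇒Rb=1,th=3,odd=1
L=7*4+3=31  i=1*2+1=3

31,3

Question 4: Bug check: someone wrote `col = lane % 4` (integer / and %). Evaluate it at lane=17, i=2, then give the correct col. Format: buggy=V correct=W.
buggy=1 correct=4

`lane % 4`[17,2]->1
lane 17->17/4=4, 17 mod 4=1
i=2  r:2·1+0+8->10  c:4
col: 1 vs 4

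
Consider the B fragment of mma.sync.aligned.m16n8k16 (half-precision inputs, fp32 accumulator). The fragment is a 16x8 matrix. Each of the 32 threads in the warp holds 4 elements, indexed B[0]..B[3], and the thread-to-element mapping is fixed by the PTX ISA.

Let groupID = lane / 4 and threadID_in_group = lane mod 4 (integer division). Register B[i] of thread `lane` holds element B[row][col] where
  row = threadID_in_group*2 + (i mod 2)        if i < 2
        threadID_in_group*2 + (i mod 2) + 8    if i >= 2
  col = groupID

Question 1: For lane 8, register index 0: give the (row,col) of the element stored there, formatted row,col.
lane 8: G=2 (8/4), T=0 (8%4)
i=0: r=0*2+0+0=0, c=G=2

0,2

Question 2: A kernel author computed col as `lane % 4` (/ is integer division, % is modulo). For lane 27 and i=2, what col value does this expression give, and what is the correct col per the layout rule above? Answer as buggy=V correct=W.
buggy=3 correct=6

`lane % 4`[27,2]->3
L=27->gid=27>>2=6, tid=27&3=3
[2]->row 3·2+0+8=14  col gid=6
col: 3 vs 6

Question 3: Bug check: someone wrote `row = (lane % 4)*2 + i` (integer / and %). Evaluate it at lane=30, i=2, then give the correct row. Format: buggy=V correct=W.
buggy=6 correct=12

`(lane % 4)*2 + i`[30,2]->6
lane 30->30/4=7, 30 mod 4=2
i=2  r:2·2+0+8->12  c:7
row: 6 vs 12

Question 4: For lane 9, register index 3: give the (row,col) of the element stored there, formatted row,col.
11,2

lane 9->9/4=2, 9 mod 4=1
i=3  r:2·1+1+8->11  c:2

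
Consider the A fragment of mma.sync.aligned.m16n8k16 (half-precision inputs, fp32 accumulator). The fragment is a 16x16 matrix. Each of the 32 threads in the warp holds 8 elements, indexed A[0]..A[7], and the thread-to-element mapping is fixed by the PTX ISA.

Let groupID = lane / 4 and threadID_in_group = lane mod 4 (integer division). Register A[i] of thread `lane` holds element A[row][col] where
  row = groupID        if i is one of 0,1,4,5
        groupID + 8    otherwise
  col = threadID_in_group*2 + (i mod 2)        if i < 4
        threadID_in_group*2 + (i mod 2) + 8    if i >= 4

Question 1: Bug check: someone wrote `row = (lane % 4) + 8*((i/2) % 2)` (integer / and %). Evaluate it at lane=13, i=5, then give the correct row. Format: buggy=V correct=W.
buggy=1 correct=3

`(lane % 4) + 8*((i/2) % 2)`[13,5]->1
lane 13->13/4=3, 13 mod 4=1
i=5  r:3+0->3  c:2·1+1+8->11
row: 1 vs 3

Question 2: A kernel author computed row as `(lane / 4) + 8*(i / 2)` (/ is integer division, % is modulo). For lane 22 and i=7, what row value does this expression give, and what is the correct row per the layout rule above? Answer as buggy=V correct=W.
buggy=29 correct=13

`(lane / 4) + 8*(i / 2)`[22,7]->29
L=22->gid=22>>2=5, tid=22&3=2
[7]->row 5+8=13  col 2·2+1+8=13
row: 29 vs 13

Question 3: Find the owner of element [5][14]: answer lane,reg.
23,4

r=5->g=5,rb=0  c=14->cb=1,t=3,b0=0
L=5*4+3=23  i=1*4+0*2+0=4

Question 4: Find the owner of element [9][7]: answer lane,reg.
r: 9->gid=1,r8=1  c: 7->c8=0,tid=3,i&1=1
L=1*4+3=7  i=0*4+1*2+1=3

7,3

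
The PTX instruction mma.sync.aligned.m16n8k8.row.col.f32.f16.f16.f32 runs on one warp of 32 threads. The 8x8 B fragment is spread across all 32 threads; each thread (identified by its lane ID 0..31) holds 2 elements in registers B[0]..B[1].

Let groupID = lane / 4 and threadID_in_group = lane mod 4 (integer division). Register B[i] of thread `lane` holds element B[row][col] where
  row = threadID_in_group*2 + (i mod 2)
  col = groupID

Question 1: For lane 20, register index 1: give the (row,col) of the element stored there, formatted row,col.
1,5

20: gr=5,th=0
[1] (0*2+1,5) = (1,5)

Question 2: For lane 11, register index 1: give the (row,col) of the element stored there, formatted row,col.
lane 11→11/4=2, 11 mod 4=3
i=1  r:2·3+1→7  c:2

7,2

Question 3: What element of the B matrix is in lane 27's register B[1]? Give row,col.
lane 27->27/4=6, 27 mod 4=3
i=1  r:2·3+1->7  c:6

7,6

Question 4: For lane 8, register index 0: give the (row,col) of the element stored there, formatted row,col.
0,2

L=8->g=8>>2=2, t=8&3=0
[0]->row 0·2+0=0  col g=2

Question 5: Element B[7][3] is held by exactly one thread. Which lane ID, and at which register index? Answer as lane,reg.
15,1

c: 3->gid=3  r: 7->tid=3,i&1=1
L=3*4+3=15  i=1=1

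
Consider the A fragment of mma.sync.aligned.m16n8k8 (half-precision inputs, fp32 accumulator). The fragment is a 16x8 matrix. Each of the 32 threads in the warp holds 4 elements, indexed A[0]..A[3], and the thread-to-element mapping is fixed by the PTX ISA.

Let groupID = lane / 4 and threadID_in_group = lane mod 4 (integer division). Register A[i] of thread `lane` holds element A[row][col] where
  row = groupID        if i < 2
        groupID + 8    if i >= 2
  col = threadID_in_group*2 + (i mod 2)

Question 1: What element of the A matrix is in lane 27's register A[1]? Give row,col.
6,7

L=27⇒gr=27>>2=6, th=27&3=3
[1]⇒row 6+0=6  col 3·2+1=7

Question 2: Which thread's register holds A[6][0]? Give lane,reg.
r: 6->gid=6,r8=0  c: 0->tid=0,i&1=0
L=6*4+0=24  i=0*2+0=0

24,0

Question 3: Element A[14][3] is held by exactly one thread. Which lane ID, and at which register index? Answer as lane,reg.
r=14->g=6,rb=1  c=3->t=1,b0=1
L=6*4+1=25  i=1*2+1=3

25,3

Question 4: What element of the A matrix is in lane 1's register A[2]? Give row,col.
8,2

lane 1: gid=0 (1/4), tid=1 (1%4)
i=2: r=0+8=8, c=1*2+0=2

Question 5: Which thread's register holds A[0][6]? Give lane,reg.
3,0

r: 0->gid=0,r8=0  c: 6->tid=3,i&1=0
L=0*4+3=3  i=0*2+0=0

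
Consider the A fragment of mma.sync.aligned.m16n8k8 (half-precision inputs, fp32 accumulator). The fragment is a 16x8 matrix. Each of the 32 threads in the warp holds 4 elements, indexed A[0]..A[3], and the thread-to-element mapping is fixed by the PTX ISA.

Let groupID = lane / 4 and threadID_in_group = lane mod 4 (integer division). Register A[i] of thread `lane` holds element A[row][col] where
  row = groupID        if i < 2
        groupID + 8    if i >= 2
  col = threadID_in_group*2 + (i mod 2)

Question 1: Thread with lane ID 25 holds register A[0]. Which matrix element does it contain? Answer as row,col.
6,2

25: G=6,T=1
[0] (6+0,1*2+0) = (6,2)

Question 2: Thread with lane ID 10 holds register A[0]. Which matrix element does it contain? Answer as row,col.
2,4

10: grp=2,tig=2
[0] (2+0,2*2+0) = (2,4)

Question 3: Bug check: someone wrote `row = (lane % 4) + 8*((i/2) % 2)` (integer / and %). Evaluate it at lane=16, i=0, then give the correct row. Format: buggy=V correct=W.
`(lane % 4) + 8*((i/2) % 2)`[16,0]=>0
L=16=>grp=16>>2=4, tig=16&3=0
[0]=>row 4+0=4  col 0·2+0=0
row: 0 vs 4

buggy=0 correct=4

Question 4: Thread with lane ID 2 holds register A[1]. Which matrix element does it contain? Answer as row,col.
2: g=0,t=2
[1] (0+0,2*2+1) = (0,5)

0,5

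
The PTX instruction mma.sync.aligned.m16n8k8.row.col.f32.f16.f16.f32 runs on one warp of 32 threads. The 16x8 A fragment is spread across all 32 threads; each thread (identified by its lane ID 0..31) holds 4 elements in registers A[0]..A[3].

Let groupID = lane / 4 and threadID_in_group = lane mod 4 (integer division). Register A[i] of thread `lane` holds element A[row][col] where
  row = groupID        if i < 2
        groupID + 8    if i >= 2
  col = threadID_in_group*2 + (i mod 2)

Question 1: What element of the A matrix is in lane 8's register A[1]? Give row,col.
2,1

lane 8=>8/4=2, 8 mod 4=0
i=1  r:2+0=>2  c:2·0+1=>1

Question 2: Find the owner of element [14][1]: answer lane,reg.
24,3

r=14→G=6,rhi=1  c=1→T=0,p=1
L=6*4+0=24  i=1*2+1=3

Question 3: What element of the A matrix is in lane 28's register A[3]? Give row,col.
lane 28->28/4=7, 28 mod 4=0
i=3  r:7+8->15  c:2·0+1->1

15,1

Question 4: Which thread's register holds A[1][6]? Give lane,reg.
7,0

r:1=>grp=1,rB=0  c:6=>tig=3,lo=0
L=1*4+3=7  i=0*2+0=0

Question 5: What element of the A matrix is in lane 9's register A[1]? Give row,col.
9: gid=2,tid=1
[1] (2+0,1*2+1) = (2,3)

2,3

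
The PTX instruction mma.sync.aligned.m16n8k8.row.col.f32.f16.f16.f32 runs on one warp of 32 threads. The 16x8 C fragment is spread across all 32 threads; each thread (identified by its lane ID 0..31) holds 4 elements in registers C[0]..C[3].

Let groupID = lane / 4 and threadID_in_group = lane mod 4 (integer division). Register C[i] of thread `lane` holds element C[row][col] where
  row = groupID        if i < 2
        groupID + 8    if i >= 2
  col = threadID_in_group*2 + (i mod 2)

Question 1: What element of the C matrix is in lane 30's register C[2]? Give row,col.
15,4

lane 30=>30/4=7, 30 mod 4=2
i=2  r:7+8=>15  c:2·2+0=>4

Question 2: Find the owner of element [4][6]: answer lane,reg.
19,0

r:4=>grp=4,rB=0  c:6=>tig=3,lo=0
L=4*4+3=19  i=0*2+0=0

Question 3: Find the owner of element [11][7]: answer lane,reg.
r:11=>grp=3,rB=1  c:7=>tig=3,lo=1
L=3*4+3=15  i=1*2+1=3

15,3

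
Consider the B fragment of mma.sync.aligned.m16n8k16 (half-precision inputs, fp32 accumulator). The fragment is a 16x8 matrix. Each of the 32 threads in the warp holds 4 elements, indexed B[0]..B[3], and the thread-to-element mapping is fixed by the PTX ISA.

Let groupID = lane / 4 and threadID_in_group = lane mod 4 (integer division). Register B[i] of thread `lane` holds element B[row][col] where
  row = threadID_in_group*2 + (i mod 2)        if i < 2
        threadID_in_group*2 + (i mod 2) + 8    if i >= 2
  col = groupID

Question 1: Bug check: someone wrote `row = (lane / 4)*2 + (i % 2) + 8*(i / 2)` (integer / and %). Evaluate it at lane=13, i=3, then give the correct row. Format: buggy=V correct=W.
buggy=15 correct=11

`(lane / 4)*2 + (i % 2) + 8*(i / 2)`[13,3]→15
13: G=3,T=1
[3] (1*2+1+8,3) = (11,3)
row: 15 vs 11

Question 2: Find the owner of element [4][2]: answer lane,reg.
10,0

c: 2->gid=2  r: 4->r8=0,tid=2,i&1=0
L=2*4+2=10  i=0*2+0=0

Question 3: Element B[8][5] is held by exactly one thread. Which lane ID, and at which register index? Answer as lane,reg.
c: 5->gid=5  r: 8->r8=1,tid=0,i&1=0
L=5*4+0=20  i=1*2+0=2

20,2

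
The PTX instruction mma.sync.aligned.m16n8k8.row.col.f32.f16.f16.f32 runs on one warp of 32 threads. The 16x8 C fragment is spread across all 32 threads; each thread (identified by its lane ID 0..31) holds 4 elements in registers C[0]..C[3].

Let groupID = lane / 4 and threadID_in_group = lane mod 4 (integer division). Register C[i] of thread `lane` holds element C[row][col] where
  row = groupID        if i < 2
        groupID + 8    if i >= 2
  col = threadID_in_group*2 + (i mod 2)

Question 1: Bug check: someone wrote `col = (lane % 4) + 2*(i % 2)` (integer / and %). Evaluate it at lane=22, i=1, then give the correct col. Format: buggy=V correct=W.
`(lane % 4) + 2*(i % 2)`[22,1]->4
L=22->g=22>>2=5, t=22&3=2
[1]->row 5+0=5  col 2·2+1=5
col: 4 vs 5

buggy=4 correct=5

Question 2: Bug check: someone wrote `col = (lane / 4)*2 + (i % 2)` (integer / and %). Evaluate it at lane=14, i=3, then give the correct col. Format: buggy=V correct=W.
`(lane / 4)*2 + (i % 2)`[14,3]⇒7
L=14⇒gr=14>>2=3, th=14&3=2
[3]⇒row 3+8=11  col 2·2+1=5
col: 7 vs 5

buggy=7 correct=5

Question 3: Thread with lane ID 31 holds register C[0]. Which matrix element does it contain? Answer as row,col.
lane 31->31/4=7, 31 mod 4=3
i=0  r:7+0->7  c:2·3+0->6

7,6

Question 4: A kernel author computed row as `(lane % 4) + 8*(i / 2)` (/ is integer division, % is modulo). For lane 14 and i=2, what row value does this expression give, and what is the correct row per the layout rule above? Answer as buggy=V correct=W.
buggy=10 correct=11

`(lane % 4) + 8*(i / 2)`[14,2]⇒10
L=14⇒gr=14>>2=3, th=14&3=2
[2]⇒row 3+8=11  col 2·2+0=4
row: 10 vs 11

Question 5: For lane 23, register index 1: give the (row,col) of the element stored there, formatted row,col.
lane 23: gid=5 (23/4), tid=3 (23%4)
i=1: r=5+0=5, c=3*2+1=7

5,7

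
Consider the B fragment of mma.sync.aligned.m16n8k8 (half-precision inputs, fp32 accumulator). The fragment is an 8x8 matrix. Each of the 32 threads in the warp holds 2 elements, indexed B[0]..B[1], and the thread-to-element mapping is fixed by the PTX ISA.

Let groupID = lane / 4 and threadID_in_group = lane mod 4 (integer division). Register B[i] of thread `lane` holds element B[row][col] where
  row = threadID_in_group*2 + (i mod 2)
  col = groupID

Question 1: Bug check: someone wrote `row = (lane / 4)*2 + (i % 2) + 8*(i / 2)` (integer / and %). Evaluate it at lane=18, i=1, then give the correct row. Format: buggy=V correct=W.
buggy=9 correct=5

`(lane / 4)*2 + (i % 2) + 8*(i / 2)`[18,1]->9
lane 18->18/4=4, 18 mod 4=2
i=1  r:2·2+1->5  c:4
row: 9 vs 5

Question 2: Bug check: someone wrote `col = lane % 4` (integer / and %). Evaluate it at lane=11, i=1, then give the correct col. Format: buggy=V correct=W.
buggy=3 correct=2

`lane % 4`[11,1]->3
lane 11: g=2 (11/4), t=3 (11%4)
i=1: r=3*2+1=7, c=g=2
col: 3 vs 2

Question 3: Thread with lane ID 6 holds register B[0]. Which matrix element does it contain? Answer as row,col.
lane 6→6/4=1, 6 mod 4=2
i=0  r:2·2+0→4  c:1

4,1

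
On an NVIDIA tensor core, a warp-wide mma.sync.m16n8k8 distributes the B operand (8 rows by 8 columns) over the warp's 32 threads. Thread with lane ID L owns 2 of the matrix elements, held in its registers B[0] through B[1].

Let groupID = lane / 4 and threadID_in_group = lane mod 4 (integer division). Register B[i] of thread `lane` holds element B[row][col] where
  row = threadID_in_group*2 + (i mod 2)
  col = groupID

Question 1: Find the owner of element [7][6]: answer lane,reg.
27,1

c: 6->gid=6  r: 7->tid=3,i&1=1
L=6*4+3=27  i=1=1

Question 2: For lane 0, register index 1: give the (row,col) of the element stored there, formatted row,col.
L=0→G=0>>2=0, T=0&3=0
[1]→row 0·2+1=1  col G=0

1,0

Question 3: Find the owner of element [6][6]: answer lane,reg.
27,0

c=6->g=6  r=6->t=3,b0=0
L=6*4+3=27  i=0=0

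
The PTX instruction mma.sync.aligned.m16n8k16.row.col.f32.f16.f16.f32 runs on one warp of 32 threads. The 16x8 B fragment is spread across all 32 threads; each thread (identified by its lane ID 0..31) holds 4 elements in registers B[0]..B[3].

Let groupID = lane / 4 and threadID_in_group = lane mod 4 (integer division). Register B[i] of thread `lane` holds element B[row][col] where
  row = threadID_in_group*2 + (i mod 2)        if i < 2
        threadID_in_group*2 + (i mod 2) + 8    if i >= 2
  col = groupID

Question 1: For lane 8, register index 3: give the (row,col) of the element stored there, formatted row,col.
lane 8: g=2 (8/4), t=0 (8%4)
i=3: r=0*2+1+8=9, c=g=2

9,2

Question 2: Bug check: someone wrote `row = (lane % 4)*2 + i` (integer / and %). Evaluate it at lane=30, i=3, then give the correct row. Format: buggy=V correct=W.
buggy=7 correct=13

`(lane % 4)*2 + i`[30,3]=>7
lane 30: grp=7 (30/4), tig=2 (30%4)
i=3: r=2*2+1+8=13, c=grp=7
row: 7 vs 13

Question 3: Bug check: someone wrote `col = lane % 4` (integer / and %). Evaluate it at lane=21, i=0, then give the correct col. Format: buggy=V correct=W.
buggy=1 correct=5

`lane % 4`[21,0]->1
lane 21: g=5 (21/4), t=1 (21%4)
i=0: r=1*2+0+0=2, c=g=5
col: 1 vs 5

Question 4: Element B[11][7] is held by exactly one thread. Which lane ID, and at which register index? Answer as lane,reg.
29,3

c=7→G=7  r=11→rhi=1,T=1,p=1
L=7*4+1=29  i=1*2+1=3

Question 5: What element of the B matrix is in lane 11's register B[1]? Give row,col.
lane 11->11/4=2, 11 mod 4=3
i=1  r:2·3+1+0->7  c:2

7,2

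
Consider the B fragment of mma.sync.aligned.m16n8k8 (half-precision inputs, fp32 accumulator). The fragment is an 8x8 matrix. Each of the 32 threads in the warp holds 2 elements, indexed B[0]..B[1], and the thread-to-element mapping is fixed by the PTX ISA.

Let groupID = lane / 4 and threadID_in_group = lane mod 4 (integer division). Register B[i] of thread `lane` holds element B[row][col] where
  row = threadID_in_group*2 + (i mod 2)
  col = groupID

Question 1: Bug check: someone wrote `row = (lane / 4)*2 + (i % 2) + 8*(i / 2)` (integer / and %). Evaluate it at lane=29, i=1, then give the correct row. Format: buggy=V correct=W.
buggy=15 correct=3

`(lane / 4)*2 + (i % 2) + 8*(i / 2)`[29,1]->15
lane 29: gid=7 (29/4), tid=1 (29%4)
i=1: r=1*2+1=3, c=gid=7
row: 15 vs 3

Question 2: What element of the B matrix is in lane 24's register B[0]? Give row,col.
0,6

lane 24->24/4=6, 24 mod 4=0
i=0  r:2·0+0->0  c:6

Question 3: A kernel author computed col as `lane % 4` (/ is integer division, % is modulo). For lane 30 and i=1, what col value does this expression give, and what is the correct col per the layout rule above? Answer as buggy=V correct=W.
buggy=2 correct=7

`lane % 4`[30,1]->2
L=30->gid=30>>2=7, tid=30&3=2
[1]->row 2·2+1=5  col gid=7
col: 2 vs 7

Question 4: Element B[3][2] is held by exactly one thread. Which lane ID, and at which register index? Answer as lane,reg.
9,1

c: 2->gid=2  r: 3->tid=1,i&1=1
L=2*4+1=9  i=1=1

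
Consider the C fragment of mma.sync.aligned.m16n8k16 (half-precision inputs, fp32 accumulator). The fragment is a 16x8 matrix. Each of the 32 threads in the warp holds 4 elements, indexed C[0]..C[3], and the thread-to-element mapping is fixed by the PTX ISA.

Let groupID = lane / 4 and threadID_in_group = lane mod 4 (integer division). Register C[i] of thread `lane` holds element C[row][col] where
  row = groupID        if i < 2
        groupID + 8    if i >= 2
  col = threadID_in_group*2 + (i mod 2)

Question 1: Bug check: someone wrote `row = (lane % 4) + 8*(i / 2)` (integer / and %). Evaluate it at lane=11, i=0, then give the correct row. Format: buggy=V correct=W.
buggy=3 correct=2

`(lane % 4) + 8*(i / 2)`[11,0]⇒3
11: gr=2,th=3
[0] (2+0,3*2+0) = (2,6)
row: 3 vs 2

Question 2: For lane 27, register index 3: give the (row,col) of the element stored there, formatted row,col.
27: G=6,T=3
[3] (6+8,3*2+1) = (14,7)

14,7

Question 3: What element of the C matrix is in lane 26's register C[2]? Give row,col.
lane 26: G=6 (26/4), T=2 (26%4)
i=2: r=6+8=14, c=2*2+0=4

14,4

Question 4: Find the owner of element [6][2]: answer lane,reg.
25,0

r=6->g=6,rb=0  c=2->t=1,b0=0
L=6*4+1=25  i=0*2+0=0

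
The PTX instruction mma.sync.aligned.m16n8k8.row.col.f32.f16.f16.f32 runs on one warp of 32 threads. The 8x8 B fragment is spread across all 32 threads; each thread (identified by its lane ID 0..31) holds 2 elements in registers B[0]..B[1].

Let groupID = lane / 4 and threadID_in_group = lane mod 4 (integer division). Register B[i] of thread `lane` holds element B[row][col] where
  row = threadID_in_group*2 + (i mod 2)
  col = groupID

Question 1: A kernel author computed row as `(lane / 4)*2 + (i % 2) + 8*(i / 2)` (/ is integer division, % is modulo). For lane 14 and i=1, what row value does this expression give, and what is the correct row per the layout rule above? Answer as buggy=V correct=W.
buggy=7 correct=5

`(lane / 4)*2 + (i % 2) + 8*(i / 2)`[14,1]->7
lane 14->14/4=3, 14 mod 4=2
i=1  r:2·2+1->5  c:3
row: 7 vs 5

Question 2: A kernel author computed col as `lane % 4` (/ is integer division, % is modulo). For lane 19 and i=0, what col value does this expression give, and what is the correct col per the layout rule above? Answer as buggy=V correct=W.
buggy=3 correct=4

`lane % 4`[19,0]⇒3
L=19⇒gr=19>>2=4, th=19&3=3
[0]⇒row 3·2+0=6  col gr=4
col: 3 vs 4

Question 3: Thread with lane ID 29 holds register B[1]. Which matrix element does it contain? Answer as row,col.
3,7

lane 29: g=7 (29/4), t=1 (29%4)
i=1: r=1*2+1=3, c=g=7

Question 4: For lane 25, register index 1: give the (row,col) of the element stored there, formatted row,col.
3,6

lane 25: gid=6 (25/4), tid=1 (25%4)
i=1: r=1*2+1=3, c=gid=6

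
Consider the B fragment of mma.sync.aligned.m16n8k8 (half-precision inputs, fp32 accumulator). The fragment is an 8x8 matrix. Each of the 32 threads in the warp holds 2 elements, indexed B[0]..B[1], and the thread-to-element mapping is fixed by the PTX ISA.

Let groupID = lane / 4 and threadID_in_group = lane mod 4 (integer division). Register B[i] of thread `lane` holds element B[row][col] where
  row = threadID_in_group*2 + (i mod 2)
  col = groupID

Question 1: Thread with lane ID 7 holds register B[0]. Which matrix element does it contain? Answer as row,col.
L=7=>grp=7>>2=1, tig=7&3=3
[0]=>row 3·2+0=6  col grp=1

6,1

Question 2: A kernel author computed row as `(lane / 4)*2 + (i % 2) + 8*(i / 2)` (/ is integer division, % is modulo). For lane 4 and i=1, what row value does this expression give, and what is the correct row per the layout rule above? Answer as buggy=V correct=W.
buggy=3 correct=1

`(lane / 4)*2 + (i % 2) + 8*(i / 2)`[4,1]->3
lane 4: gid=1 (4/4), tid=0 (4%4)
i=1: r=0*2+1=1, c=gid=1
row: 3 vs 1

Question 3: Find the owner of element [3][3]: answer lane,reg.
13,1

c=3->g=3  r=3->t=1,b0=1
L=3*4+1=13  i=1=1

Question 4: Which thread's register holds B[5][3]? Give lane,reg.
c=3⇒gr=3  r=5⇒th=2,odd=1
L=3*4+2=14  i=1=1

14,1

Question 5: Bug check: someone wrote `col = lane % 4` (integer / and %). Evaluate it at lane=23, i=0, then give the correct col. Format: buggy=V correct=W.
buggy=3 correct=5

`lane % 4`[23,0]=>3
lane 23=>23/4=5, 23 mod 4=3
i=0  r:2·3+0=>6  c:5
col: 3 vs 5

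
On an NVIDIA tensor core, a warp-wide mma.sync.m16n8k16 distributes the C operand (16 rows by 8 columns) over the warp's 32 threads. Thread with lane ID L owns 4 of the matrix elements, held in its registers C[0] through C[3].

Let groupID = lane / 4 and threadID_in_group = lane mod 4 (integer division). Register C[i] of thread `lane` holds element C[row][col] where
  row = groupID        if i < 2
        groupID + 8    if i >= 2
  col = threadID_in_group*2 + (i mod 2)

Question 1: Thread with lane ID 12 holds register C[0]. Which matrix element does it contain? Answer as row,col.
3,0

lane 12→12/4=3, 12 mod 4=0
i=0  r:3+0→3  c:2·0+0→0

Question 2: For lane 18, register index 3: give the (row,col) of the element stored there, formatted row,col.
12,5

lane 18=>18/4=4, 18 mod 4=2
i=3  r:4+8=>12  c:2·2+1=>5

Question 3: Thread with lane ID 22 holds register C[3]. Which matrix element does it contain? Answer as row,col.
13,5

L=22⇒gr=22>>2=5, th=22&3=2
[3]⇒row 5+8=13  col 2·2+1=5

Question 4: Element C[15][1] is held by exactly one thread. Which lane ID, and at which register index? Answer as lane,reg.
28,3

r=15⇒gr=7,Rb=1  c=1⇒th=0,odd=1
L=7*4+0=28  i=1*2+1=3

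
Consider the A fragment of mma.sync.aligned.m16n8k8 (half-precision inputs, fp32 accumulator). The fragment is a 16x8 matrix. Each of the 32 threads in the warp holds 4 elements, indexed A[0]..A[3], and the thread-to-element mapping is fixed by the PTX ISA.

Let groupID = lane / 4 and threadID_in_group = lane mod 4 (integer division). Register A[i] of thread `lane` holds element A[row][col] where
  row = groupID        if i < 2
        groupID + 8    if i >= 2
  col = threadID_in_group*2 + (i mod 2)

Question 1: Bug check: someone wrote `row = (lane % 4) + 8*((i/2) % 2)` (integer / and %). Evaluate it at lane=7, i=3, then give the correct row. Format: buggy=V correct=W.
buggy=11 correct=9

`(lane % 4) + 8*((i/2) % 2)`[7,3]⇒11
7: gr=1,th=3
[3] (1+8,3*2+1) = (9,7)
row: 11 vs 9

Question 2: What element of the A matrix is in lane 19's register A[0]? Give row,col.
lane 19: gr=4 (19/4), th=3 (19%4)
i=0: r=4+0=4, c=3*2+0=6

4,6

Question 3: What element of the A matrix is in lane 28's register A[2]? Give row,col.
15,0

L=28->g=28>>2=7, t=28&3=0
[2]->row 7+8=15  col 0·2+0=0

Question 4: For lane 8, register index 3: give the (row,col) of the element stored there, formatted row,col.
8: g=2,t=0
[3] (2+8,0*2+1) = (10,1)

10,1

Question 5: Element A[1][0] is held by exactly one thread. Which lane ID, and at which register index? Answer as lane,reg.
r:1=>grp=1,rB=0  c:0=>tig=0,lo=0
L=1*4+0=4  i=0*2+0=0

4,0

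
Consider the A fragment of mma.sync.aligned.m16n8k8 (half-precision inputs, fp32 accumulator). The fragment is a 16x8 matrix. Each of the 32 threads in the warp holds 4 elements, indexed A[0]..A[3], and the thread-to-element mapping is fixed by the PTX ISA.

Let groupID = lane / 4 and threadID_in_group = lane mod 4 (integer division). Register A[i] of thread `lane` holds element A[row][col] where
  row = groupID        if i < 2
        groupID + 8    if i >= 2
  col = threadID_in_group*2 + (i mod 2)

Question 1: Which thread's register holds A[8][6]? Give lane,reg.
r:8=>grp=0,rB=1  c:6=>tig=3,lo=0
L=0*4+3=3  i=1*2+0=2

3,2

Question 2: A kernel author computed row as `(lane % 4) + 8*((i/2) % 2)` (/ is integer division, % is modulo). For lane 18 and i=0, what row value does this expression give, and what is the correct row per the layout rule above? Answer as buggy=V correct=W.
`(lane % 4) + 8*((i/2) % 2)`[18,0]⇒2
L=18⇒gr=18>>2=4, th=18&3=2
[0]⇒row 4+0=4  col 2·2+0=4
row: 2 vs 4

buggy=2 correct=4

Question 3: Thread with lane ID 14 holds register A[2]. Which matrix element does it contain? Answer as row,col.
11,4

14: gr=3,th=2
[2] (3+8,2*2+0) = (11,4)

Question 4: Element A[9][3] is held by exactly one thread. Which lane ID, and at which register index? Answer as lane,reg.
r=9->g=1,rb=1  c=3->t=1,b0=1
L=1*4+1=5  i=1*2+1=3

5,3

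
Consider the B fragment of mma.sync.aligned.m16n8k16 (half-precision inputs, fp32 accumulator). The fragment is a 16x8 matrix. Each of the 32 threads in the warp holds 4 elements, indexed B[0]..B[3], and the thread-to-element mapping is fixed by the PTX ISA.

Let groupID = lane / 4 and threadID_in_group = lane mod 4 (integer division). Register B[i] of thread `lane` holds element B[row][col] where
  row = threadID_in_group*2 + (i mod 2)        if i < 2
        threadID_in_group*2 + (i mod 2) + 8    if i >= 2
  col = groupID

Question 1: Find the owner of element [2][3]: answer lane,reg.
13,0

c: 3->gid=3  r: 2->r8=0,tid=1,i&1=0
L=3*4+1=13  i=0*2+0=0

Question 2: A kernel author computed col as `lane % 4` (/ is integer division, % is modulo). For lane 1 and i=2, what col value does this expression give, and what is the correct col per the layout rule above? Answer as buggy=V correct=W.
`lane % 4`[1,2]⇒1
L=1⇒gr=1>>2=0, th=1&3=1
[2]⇒row 1·2+0+8=10  col gr=0
col: 1 vs 0

buggy=1 correct=0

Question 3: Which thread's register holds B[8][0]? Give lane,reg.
0,2

c:0=>grp=0  r:8=>rB=1,tig=0,lo=0
L=0*4+0=0  i=1*2+0=2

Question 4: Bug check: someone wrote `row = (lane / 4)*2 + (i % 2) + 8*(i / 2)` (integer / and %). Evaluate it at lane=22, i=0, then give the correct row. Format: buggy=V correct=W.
buggy=10 correct=4

`(lane / 4)*2 + (i % 2) + 8*(i / 2)`[22,0]=>10
lane 22: grp=5 (22/4), tig=2 (22%4)
i=0: r=2*2+0+0=4, c=grp=5
row: 10 vs 4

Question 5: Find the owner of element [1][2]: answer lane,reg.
c=2⇒gr=2  r=1⇒Rb=0,th=0,odd=1
L=2*4+0=8  i=0*2+1=1

8,1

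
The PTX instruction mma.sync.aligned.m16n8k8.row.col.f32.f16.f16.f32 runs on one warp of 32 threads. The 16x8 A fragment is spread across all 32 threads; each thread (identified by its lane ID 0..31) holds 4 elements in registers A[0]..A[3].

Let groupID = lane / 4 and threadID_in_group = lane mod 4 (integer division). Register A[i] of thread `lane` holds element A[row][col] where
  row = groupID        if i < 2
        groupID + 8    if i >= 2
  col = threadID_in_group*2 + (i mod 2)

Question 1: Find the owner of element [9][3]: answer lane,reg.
r=9->g=1,rb=1  c=3->t=1,b0=1
L=1*4+1=5  i=1*2+1=3

5,3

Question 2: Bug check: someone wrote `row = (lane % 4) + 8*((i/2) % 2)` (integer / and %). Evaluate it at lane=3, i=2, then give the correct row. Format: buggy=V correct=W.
buggy=11 correct=8

`(lane % 4) + 8*((i/2) % 2)`[3,2]=>11
L=3=>grp=3>>2=0, tig=3&3=3
[2]=>row 0+8=8  col 3·2+0=6
row: 11 vs 8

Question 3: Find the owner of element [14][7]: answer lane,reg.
27,3

r=14->g=6,rb=1  c=7->t=3,b0=1
L=6*4+3=27  i=1*2+1=3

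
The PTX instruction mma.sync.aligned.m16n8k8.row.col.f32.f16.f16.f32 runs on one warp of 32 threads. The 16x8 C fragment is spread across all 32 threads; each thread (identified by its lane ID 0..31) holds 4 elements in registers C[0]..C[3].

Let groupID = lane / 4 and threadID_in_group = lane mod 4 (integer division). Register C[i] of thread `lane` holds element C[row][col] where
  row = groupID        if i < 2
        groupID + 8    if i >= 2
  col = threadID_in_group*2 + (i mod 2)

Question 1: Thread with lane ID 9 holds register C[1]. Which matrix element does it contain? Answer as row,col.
2,3

9: gr=2,th=1
[1] (2+0,1*2+1) = (2,3)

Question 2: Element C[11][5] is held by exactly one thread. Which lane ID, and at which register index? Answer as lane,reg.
r:11=>grp=3,rB=1  c:5=>tig=2,lo=1
L=3*4+2=14  i=1*2+1=3

14,3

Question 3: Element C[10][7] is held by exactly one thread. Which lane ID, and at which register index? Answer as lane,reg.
r=10->g=2,rb=1  c=7->t=3,b0=1
L=2*4+3=11  i=1*2+1=3

11,3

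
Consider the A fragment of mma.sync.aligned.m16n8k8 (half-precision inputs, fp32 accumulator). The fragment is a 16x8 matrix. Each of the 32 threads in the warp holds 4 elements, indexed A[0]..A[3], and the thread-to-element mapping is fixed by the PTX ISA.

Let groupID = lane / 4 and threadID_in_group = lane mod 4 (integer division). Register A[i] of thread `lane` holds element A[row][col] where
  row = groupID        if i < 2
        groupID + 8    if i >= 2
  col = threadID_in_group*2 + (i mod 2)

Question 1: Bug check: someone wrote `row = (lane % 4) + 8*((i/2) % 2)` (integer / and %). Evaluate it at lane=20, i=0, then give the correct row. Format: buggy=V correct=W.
`(lane % 4) + 8*((i/2) % 2)`[20,0]⇒0
lane 20⇒20/4=5, 20 mod 4=0
i=0  r:5+0⇒5  c:2·0+0⇒0
row: 0 vs 5

buggy=0 correct=5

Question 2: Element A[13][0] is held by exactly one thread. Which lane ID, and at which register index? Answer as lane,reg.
20,2

r=13->g=5,rb=1  c=0->t=0,b0=0
L=5*4+0=20  i=1*2+0=2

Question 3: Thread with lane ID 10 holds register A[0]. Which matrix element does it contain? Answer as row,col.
2,4

10: g=2,t=2
[0] (2+0,2*2+0) = (2,4)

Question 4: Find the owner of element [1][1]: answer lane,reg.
4,1

r=1→G=1,rhi=0  c=1→T=0,p=1
L=1*4+0=4  i=0*2+1=1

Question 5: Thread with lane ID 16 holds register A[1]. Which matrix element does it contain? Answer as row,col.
4,1

lane 16: grp=4 (16/4), tig=0 (16%4)
i=1: r=4+0=4, c=0*2+1=1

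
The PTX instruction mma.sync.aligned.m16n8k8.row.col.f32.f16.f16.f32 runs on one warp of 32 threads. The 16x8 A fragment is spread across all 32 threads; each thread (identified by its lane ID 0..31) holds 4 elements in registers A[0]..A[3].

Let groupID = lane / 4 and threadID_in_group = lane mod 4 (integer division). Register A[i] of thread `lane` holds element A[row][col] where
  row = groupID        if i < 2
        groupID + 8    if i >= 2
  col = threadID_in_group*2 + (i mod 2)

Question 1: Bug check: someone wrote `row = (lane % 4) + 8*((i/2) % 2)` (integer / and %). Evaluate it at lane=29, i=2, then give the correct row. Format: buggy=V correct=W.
`(lane % 4) + 8*((i/2) % 2)`[29,2]->9
lane 29: g=7 (29/4), t=1 (29%4)
i=2: r=7+8=15, c=1*2+0=2
row: 9 vs 15

buggy=9 correct=15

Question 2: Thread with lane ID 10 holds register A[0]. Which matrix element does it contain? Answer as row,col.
10: gr=2,th=2
[0] (2+0,2*2+0) = (2,4)

2,4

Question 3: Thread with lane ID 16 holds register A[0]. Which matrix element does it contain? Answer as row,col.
16: G=4,T=0
[0] (4+0,0*2+0) = (4,0)

4,0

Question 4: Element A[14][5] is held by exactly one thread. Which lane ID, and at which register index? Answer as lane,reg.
r: 14->gid=6,r8=1  c: 5->tid=2,i&1=1
L=6*4+2=26  i=1*2+1=3

26,3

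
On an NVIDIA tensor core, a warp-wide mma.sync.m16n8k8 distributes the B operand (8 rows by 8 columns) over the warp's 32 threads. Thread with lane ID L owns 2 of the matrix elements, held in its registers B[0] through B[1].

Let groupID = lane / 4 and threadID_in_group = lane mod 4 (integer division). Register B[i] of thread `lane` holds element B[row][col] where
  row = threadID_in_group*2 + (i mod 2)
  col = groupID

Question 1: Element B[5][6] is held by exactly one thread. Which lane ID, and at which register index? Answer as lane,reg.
26,1

c:6=>grp=6  r:5=>tig=2,lo=1
L=6*4+2=26  i=1=1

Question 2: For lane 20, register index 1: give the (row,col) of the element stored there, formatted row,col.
1,5

lane 20: g=5 (20/4), t=0 (20%4)
i=1: r=0*2+1=1, c=g=5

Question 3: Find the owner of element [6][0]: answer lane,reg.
3,0

c=0→G=0  r=6→T=3,p=0
L=0*4+3=3  i=0=0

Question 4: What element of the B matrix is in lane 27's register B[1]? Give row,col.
7,6

lane 27: gid=6 (27/4), tid=3 (27%4)
i=1: r=3*2+1=7, c=gid=6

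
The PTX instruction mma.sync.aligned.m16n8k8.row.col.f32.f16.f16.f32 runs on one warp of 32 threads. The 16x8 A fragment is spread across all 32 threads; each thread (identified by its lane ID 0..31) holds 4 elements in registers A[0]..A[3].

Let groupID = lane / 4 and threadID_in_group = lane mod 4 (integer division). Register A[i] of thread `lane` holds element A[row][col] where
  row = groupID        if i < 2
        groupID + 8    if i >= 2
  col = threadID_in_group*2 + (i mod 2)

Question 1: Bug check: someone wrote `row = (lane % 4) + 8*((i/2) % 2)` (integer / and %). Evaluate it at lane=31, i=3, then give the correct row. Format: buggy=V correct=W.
buggy=11 correct=15

`(lane % 4) + 8*((i/2) % 2)`[31,3]=>11
31: grp=7,tig=3
[3] (7+8,3*2+1) = (15,7)
row: 11 vs 15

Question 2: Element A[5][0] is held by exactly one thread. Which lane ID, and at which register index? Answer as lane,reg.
r=5⇒gr=5,Rb=0  c=0⇒th=0,odd=0
L=5*4+0=20  i=0*2+0=0

20,0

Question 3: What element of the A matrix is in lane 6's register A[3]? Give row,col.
lane 6=>6/4=1, 6 mod 4=2
i=3  r:1+8=>9  c:2·2+1=>5

9,5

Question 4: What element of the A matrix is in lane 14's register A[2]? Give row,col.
11,4

lane 14: gid=3 (14/4), tid=2 (14%4)
i=2: r=3+8=11, c=2*2+0=4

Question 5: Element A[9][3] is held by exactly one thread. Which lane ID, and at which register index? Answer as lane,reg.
5,3

r=9->g=1,rb=1  c=3->t=1,b0=1
L=1*4+1=5  i=1*2+1=3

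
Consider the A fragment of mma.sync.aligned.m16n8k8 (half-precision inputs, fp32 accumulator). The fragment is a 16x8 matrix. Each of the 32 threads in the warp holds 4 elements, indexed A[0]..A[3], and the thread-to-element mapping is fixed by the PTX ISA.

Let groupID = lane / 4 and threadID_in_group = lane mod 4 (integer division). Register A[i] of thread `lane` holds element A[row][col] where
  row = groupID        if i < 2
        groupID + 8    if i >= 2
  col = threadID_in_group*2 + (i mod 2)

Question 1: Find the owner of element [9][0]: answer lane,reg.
r=9→G=1,rhi=1  c=0→T=0,p=0
L=1*4+0=4  i=1*2+0=2

4,2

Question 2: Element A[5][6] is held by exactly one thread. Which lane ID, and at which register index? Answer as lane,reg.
23,0

r=5->g=5,rb=0  c=6->t=3,b0=0
L=5*4+3=23  i=0*2+0=0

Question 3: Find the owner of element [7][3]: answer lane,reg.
29,1

r=7→G=7,rhi=0  c=3→T=1,p=1
L=7*4+1=29  i=0*2+1=1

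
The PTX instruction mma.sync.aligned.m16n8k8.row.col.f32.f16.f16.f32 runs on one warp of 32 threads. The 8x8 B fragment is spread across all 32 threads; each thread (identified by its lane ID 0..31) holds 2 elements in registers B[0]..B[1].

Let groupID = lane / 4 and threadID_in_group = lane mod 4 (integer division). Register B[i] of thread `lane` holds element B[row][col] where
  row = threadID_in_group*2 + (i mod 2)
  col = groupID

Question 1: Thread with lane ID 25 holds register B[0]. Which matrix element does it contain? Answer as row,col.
25: gr=6,th=1
[0] (1*2+0,6) = (2,6)

2,6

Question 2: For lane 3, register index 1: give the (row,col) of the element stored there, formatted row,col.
L=3->g=3>>2=0, t=3&3=3
[1]->row 3·2+1=7  col g=0

7,0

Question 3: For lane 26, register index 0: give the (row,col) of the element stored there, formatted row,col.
4,6

26: grp=6,tig=2
[0] (2*2+0,6) = (4,6)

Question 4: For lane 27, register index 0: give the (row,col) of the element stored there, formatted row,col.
6,6

lane 27=>27/4=6, 27 mod 4=3
i=0  r:2·3+0=>6  c:6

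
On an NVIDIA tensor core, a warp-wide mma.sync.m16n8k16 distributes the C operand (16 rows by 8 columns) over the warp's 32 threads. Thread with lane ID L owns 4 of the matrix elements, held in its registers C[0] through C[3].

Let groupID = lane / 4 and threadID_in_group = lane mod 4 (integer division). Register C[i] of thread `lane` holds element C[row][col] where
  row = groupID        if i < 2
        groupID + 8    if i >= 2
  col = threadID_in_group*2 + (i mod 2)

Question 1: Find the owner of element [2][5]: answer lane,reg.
r=2→G=2,rhi=0  c=5→T=2,p=1
L=2*4+2=10  i=0*2+1=1

10,1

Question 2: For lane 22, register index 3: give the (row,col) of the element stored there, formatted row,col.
13,5

L=22->gid=22>>2=5, tid=22&3=2
[3]->row 5+8=13  col 2·2+1=5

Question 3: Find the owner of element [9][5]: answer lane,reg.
6,3

r=9⇒gr=1,Rb=1  c=5⇒th=2,odd=1
L=1*4+2=6  i=1*2+1=3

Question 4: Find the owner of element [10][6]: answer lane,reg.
11,2

r: 10->gid=2,r8=1  c: 6->tid=3,i&1=0
L=2*4+3=11  i=1*2+0=2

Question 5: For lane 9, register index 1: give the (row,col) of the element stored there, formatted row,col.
L=9⇒gr=9>>2=2, th=9&3=1
[1]⇒row 2+0=2  col 1·2+1=3

2,3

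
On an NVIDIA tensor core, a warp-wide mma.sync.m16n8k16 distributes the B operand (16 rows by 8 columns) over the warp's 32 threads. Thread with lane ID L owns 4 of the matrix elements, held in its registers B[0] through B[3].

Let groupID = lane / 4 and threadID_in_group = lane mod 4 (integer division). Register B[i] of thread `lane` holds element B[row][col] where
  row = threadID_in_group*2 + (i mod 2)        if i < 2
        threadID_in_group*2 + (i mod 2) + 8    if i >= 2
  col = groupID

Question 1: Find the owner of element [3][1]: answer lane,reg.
c:1=>grp=1  r:3=>rB=0,tig=1,lo=1
L=1*4+1=5  i=0*2+1=1

5,1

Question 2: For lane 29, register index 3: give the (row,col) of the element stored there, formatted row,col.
lane 29: G=7 (29/4), T=1 (29%4)
i=3: r=1*2+1+8=11, c=G=7

11,7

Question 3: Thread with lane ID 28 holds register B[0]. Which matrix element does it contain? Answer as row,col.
0,7

L=28→G=28>>2=7, T=28&3=0
[0]→row 0·2+0+0=0  col G=7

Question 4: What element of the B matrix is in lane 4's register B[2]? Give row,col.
8,1

lane 4⇒4/4=1, 4 mod 4=0
i=2  r:2·0+0+8⇒8  c:1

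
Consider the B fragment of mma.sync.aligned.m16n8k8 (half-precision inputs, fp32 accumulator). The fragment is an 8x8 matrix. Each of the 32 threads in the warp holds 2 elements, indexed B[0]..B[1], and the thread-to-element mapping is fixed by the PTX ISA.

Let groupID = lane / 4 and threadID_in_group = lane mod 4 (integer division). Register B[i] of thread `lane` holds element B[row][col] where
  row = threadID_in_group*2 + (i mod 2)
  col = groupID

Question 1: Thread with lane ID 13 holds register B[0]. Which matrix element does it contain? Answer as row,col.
2,3

13: g=3,t=1
[0] (1*2+0,3) = (2,3)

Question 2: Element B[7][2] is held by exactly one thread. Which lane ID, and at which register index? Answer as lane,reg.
11,1

c:2=>grp=2  r:7=>tig=3,lo=1
L=2*4+3=11  i=1=1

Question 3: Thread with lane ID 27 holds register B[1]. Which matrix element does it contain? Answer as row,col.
7,6

lane 27→27/4=6, 27 mod 4=3
i=1  r:2·3+1→7  c:6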